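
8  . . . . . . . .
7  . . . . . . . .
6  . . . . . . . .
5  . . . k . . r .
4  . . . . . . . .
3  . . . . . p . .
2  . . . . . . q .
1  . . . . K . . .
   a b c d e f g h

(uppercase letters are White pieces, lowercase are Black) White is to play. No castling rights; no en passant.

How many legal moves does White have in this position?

1

White to move; king on e1.
In check: no.
Legal moves: Kd1.
Count: 1.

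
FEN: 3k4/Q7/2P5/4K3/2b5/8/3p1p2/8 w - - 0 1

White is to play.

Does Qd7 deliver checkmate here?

yes

After Qd7: black king on d8; in check: yes, from the white queen on d7.
King squares — c7: attacked by Qd7; d7: attacked by Pc6; e7: attacked by Qd7; c8: attacked by Qd7; e8: attacked by Qd7.
Black has no legal moves → checkmate.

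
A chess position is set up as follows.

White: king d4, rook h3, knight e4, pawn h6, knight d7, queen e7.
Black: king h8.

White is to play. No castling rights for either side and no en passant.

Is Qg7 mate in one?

yes

After Qg7: black king on h8; in check: yes, from the white queen on g7.
King squares — g7: attacked by Ph6; h7: attacked by Qg7; g8: attacked by Qg7.
Black has no legal moves → checkmate.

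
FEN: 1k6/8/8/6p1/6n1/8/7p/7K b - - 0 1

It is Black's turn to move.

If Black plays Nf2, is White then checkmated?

After Nf2: white king on h1; in check: yes, from the black knight on f2.
White has 2 legal replies: Kxh2, Kg2.
In check but a legal move exists → not checkmate.

no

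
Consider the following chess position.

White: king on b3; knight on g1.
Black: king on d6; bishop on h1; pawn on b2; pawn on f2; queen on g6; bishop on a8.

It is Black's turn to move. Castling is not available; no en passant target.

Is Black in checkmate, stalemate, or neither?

neither

Black to move; black king on d6.
In check: no.
Legal moves for Black include: Bab7, Bac6, Bad5+, Bae4, Baf3, Bag2, Qg8+, Qe8, Qh7, Qg7, Qf7+, Qh6, Qf6, Qe6+, Qh5, Qg5, Qf5, Qg4, ... (list truncated; more exist).
Black has legal moves and is not in check → neither.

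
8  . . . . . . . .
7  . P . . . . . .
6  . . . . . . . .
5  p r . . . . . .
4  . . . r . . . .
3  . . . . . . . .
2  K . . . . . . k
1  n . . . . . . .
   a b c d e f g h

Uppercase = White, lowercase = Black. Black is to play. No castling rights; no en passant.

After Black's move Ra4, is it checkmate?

yes

After Ra4: white king on a2; in check: yes, from the black rook on a4.
King squares — a1: attacked by Ra4; b1: attacked by Rb5; b2: attacked by Rb5; a3: attacked by Ra4; b3: attacked by Na1.
White has no legal moves → checkmate.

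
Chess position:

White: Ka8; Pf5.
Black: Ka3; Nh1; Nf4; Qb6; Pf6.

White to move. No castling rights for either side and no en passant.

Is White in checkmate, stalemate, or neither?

stalemate

White to move; white king on a8.
In check: no.
King squares — a7: attacked by Qb6; b7: attacked by Qb6; b8: attacked by Qb6.
Legal moves for White: none.
Not in check and no legal moves → stalemate.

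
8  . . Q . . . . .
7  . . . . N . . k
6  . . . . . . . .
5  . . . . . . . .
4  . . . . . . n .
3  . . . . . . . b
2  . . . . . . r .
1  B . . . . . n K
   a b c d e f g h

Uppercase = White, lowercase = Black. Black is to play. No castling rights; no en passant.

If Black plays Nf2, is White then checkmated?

yes

After Nf2: white king on h1; in check: yes, from the black knight on f2.
King squares — g1: attacked by Rg2; g2: attacked by Bh3; h2: attacked by Rg2.
White has no legal moves → checkmate.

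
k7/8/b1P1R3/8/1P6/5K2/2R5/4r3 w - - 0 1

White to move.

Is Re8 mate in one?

no

After Re8: black king on a8; in check: yes, from the white rook on e8.
Black has 3 legal replies: Ka7, Bc8, Rxe8.
In check but a legal move exists → not checkmate.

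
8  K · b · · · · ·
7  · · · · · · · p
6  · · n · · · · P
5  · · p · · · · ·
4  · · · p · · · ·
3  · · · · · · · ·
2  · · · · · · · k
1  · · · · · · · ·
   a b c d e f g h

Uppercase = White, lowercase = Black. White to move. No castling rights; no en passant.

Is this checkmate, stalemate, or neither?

White to move; white king on a8.
In check: no.
King squares — a7: attacked by Nc6; b7: attacked by Bc8; b8: attacked by Nc6.
Legal moves for White: none.
Not in check and no legal moves → stalemate.

stalemate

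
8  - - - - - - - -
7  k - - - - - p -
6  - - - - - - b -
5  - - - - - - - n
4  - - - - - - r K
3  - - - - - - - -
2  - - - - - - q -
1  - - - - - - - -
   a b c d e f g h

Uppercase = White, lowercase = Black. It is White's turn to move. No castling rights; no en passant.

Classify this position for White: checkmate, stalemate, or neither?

checkmate

White to move; white king on h4.
In check: yes, from the black rook on g4.
King squares — g3: attacked by Qg2; h3: attacked by Qg2; g4: attacked by Qg2; g5: attacked by Rg4; h5: attacked by Bg6.
Legal moves for White: none.
In check with no legal moves → checkmate.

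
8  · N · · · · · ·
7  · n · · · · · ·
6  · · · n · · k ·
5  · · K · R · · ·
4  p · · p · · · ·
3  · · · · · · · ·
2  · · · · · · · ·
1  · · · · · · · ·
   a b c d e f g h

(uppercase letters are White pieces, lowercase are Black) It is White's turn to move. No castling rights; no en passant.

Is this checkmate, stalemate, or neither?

White to move; white king on c5.
In check: yes, from the black knight on b7.
Legal moves for White: Kc6, Kb6, Kd5, Kxd4, Kb4.
White is in check but has 5 legal moves → neither.

neither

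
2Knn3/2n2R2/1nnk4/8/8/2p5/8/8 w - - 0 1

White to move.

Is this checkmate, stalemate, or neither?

White to move; white king on c8.
In check: yes, from the black knight on b6.
King squares — b7: attacked by Nd8; c7: attacked by Kd6; d7: attacked by Nb6; b8: attacked by Nc6; d8: attacked by Nc6.
Legal moves for White: none.
In check with no legal moves → checkmate.

checkmate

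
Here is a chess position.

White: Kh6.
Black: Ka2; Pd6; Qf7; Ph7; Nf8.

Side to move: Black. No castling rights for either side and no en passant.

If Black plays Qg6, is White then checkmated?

yes

After Qg6: white king on h6; in check: yes, from the black queen on g6.
King squares — g5: attacked by Qg6; h5: attacked by Qg6; g6: attacked by Ph7; g7: attacked by Qg6; h7: attacked by Qg6.
White has no legal moves → checkmate.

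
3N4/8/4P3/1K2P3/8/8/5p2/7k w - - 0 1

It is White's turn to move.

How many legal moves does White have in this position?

White to move; king on b5.
In check: no.
Legal moves: Nf7, Nb7, Nc6, Kc6, Kb6, Ka6, Kc5, Ka5, Kc4, Kb4, Ka4, e7.
Count: 12.

12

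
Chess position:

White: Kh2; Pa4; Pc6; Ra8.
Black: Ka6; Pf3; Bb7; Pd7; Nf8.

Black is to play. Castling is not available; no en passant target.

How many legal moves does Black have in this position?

Black to move; king on a6.
In check: yes, from the white rook on a8.
Legal moves: Kb6, Bxa8.
Count: 2.

2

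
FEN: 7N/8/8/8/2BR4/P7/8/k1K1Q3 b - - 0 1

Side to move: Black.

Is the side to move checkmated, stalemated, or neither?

Black to move; black king on a1.
In check: no.
King squares — b1: attacked by Kc1; a2: attacked by Bc4; b2: attacked by Kc1.
Legal moves for Black: none.
Not in check and no legal moves → stalemate.

stalemate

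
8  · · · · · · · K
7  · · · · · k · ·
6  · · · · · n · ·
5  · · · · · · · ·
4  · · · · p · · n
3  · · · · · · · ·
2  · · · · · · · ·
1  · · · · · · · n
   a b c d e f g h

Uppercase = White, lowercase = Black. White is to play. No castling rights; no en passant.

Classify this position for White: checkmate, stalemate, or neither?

stalemate

White to move; white king on h8.
In check: no.
King squares — g7: attacked by Kf7; h7: attacked by Nf6; g8: attacked by Nf6.
Legal moves for White: none.
Not in check and no legal moves → stalemate.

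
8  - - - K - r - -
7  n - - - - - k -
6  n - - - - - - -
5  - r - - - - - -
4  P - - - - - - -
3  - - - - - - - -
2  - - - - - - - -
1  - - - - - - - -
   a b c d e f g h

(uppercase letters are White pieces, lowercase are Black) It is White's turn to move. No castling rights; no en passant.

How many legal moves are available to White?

2

White to move; king on d8.
In check: yes, from the black rook on f8.
Legal moves: Ke7, Kd7.
Count: 2.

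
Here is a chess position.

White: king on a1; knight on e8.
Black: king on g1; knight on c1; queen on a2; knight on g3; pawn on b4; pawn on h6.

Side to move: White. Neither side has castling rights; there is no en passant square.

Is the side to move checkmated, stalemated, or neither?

checkmate

White to move; white king on a1.
In check: yes, from the black queen on a2.
King squares — b1: attacked by Qa2; a2: attacked by Nc1; b2: attacked by Qa2.
Legal moves for White: none.
In check with no legal moves → checkmate.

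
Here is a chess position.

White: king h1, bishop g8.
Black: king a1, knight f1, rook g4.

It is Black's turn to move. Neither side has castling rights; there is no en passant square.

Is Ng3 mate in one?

After Ng3: white king on h1; in check: yes, from the black knight on g3.
White has 3 legal replies: Kh2, Kg2, Kg1.
In check but a legal move exists → not checkmate.

no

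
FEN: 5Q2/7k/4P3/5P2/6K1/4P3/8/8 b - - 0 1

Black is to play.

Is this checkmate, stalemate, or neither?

stalemate

Black to move; black king on h7.
In check: no.
King squares — g6: attacked by Pf5; h6: attacked by Qf8; g7: attacked by Qf8; g8: attacked by Qf8; h8: attacked by Qf8.
Legal moves for Black: none.
Not in check and no legal moves → stalemate.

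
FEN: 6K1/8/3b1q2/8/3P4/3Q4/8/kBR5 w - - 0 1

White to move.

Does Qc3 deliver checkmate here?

After Qc3: black king on a1; in check: yes, from the white queen on c3.
King squares — b1: attacked by Rc1; a2: attacked by Bb1; b2: attacked by Qc3.
Black has no legal moves → checkmate.

yes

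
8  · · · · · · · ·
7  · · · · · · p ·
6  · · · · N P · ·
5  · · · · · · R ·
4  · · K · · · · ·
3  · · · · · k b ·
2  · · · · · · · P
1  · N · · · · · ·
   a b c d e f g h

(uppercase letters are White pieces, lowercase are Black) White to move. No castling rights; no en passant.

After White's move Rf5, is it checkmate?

no

After Rf5: black king on f3; in check: yes, from the white rook on f5.
Black has 6 legal replies: Kg4, Ke4, Ke3, Kg2, Ke2, Bf4.
In check but a legal move exists → not checkmate.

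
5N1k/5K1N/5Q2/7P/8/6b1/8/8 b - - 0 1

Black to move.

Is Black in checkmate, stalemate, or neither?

Black to move; black king on h8.
In check: yes, from the white queen on f6.
King squares — g7: attacked by Qf6; h7: attacked by Nf8; g8: attacked by Kf7.
Legal moves for Black: none.
In check with no legal moves → checkmate.

checkmate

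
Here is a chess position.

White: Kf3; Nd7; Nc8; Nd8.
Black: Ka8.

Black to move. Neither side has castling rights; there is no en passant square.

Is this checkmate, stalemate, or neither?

stalemate

Black to move; black king on a8.
In check: no.
King squares — a7: attacked by Nc8; b7: attacked by Nd8; b8: attacked by Nd7.
Legal moves for Black: none.
Not in check and no legal moves → stalemate.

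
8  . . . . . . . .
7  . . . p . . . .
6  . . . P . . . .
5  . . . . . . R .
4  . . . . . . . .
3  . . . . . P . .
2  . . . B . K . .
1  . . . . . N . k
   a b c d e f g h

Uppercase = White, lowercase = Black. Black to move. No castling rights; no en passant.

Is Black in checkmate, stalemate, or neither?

stalemate

Black to move; black king on h1.
In check: no.
King squares — g1: attacked by Kf2; g2: attacked by Kf2; h2: attacked by Nf1.
Legal moves for Black: none.
Not in check and no legal moves → stalemate.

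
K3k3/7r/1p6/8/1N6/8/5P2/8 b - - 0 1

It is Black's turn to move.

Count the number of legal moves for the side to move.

20

Black to move; king on e8.
In check: no.
Legal moves: Kf8, Kd8, Kf7, Ke7, Kd7, Rh8, Rg7, Rf7, Re7, Rd7, Rc7, Rb7, Ra7+, Rh6, Rh5, Rh4, Rh3, Rh2, Rh1, b5.
Count: 20.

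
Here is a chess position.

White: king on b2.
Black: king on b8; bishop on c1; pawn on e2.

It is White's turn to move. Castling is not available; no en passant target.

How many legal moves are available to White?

White to move; king on b2.
In check: yes, from the black bishop on c1.
Legal moves: Kc3, Kb3, Kc2, Ka2, Kxc1, Kb1, Ka1.
Count: 7.

7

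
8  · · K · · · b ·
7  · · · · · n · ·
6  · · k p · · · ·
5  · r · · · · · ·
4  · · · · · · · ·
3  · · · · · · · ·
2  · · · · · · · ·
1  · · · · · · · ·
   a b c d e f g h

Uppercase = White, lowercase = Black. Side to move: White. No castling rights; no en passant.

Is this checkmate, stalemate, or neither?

stalemate

White to move; white king on c8.
In check: no.
King squares — b7: attacked by Rb5; c7: attacked by Kc6; d7: attacked by Kc6; b8: attacked by Rb5; d8: attacked by Nf7.
Legal moves for White: none.
Not in check and no legal moves → stalemate.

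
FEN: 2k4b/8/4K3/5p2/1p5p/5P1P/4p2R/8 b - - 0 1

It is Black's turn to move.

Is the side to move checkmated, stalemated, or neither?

neither

Black to move; black king on c8.
In check: no.
Legal moves for Black: Bg7, Bf6, Be5, Bd4, Bc3, Bb2, Ba1, Kd8, Kb8, Kc7, Kb7, f4, b3, e1=Q+, e1=R+, e1=B, e1=N.
Black has 17 legal moves and is not in check → neither.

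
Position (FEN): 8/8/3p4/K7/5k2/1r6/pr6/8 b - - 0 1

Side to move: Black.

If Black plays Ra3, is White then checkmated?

After Ra3: white king on a5; in check: yes, from the black rook on a3.
King squares — a4: attacked by Ra3; b4: attacked by Rb2; b5: attacked by Rb2; a6: attacked by Ra3; b6: attacked by Rb2.
White has no legal moves → checkmate.

yes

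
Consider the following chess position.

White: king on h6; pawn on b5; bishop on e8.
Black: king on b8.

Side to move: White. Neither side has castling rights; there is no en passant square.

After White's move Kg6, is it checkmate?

no

After Kg6: black king on b8; in check: no.
Black is not in check, so this cannot be checkmate.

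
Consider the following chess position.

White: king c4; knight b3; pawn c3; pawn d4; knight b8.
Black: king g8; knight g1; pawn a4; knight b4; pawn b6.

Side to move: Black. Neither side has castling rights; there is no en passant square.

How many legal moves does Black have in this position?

Black to move; king on g8.
In check: no.
Legal moves: Kh8, Kf8, Kh7, Kg7, Kf7, Nc6, Na6, Nd5, Nd3, Nc2, Na2, Nh3, Nf3, Ne2, axb3, b5+, a3.
Count: 17.

17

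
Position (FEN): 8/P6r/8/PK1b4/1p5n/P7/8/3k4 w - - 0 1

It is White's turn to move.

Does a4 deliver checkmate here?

no

After a4: black king on d1; in check: no.
Black is not in check, so this cannot be checkmate.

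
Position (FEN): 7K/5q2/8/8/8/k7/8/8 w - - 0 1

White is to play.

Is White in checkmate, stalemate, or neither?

White to move; white king on h8.
In check: no.
King squares — g7: attacked by Qf7; h7: attacked by Qf7; g8: attacked by Qf7.
Legal moves for White: none.
Not in check and no legal moves → stalemate.

stalemate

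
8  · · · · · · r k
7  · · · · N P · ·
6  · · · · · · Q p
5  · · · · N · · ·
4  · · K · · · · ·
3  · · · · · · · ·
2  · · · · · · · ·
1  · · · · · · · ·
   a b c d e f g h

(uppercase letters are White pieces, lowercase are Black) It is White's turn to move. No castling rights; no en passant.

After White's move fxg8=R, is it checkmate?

yes

After fxg8=R: black king on h8; in check: yes, from the white rook on g8.
King squares — g7: attacked by Qg6; h7: attacked by Qg6; g8: attacked by Qg6.
Black has no legal moves → checkmate.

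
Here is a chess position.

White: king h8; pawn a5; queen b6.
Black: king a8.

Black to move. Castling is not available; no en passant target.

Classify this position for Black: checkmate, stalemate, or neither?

Black to move; black king on a8.
In check: no.
King squares — a7: attacked by Qb6; b7: attacked by Qb6; b8: attacked by Qb6.
Legal moves for Black: none.
Not in check and no legal moves → stalemate.

stalemate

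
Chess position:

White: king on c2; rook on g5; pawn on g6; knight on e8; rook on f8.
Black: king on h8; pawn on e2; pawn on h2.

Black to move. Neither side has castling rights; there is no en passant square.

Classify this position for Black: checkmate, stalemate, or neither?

checkmate

Black to move; black king on h8.
In check: yes, from the white rook on f8.
King squares — g7: attacked by Ne8; h7: attacked by Pg6; g8: attacked by Rf8.
Legal moves for Black: none.
In check with no legal moves → checkmate.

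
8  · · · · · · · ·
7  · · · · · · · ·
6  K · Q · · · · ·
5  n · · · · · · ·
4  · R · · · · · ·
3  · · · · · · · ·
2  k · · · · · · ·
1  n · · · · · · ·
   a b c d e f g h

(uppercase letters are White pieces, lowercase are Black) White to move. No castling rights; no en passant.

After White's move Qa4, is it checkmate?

After Qa4: black king on a2; in check: yes, from the white queen on a4.
King squares — a1: own knight; b1: attacked by Rb4; b2: attacked by Rb4; a3: attacked by Qa4; b3: attacked by Qa4.
Black has no legal moves → checkmate.

yes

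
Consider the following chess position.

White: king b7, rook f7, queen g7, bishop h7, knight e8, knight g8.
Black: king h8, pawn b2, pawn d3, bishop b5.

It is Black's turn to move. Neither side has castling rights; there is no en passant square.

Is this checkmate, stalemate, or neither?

checkmate

Black to move; black king on h8.
In check: yes, from the white queen on g7.
King squares — g7: attacked by Rf7; h7: attacked by Qg7; g8: attacked by Qg7.
Legal moves for Black: none.
In check with no legal moves → checkmate.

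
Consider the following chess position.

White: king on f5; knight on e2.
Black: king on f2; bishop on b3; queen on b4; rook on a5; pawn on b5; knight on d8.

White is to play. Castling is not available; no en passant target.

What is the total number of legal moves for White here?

White to move; king on f5.
In check: no.
Legal moves: Kg6, Kf6, Kg5, Ke5, Nf4, Nd4, Ng3, Nc3, Ng1, Nc1.
Count: 10.

10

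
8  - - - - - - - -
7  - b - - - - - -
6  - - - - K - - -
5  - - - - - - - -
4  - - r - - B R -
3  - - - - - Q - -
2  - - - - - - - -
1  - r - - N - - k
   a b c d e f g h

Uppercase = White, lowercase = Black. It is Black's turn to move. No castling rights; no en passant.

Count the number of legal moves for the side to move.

Black to move; king on h1.
In check: yes, from the white queen on f3.
Legal moves: Bxf3.
Count: 1.

1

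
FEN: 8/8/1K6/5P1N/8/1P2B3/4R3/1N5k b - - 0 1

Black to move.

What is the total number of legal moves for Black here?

Black to move; king on h1.
In check: no.
Legal moves: none.
Count: 0.

0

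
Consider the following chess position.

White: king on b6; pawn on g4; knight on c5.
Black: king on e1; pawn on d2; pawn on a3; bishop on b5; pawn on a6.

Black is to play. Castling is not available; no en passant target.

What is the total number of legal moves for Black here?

Black to move; king on e1.
In check: no.
Legal moves: Be8, Bd7, Bc6, Bc4, Ba4, Bd3, Be2, Bf1, Kf2, Ke2, Kf1, Kd1, a5, a2, d1=Q, d1=R, d1=B, d1=N.
Count: 18.

18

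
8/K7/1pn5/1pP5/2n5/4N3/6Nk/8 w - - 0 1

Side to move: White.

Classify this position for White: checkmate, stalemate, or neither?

neither

White to move; white king on a7.
In check: yes, from the black knight on c6.
Legal moves for White: Ka8, Kb7, Ka6.
White is in check but has 3 legal moves → neither.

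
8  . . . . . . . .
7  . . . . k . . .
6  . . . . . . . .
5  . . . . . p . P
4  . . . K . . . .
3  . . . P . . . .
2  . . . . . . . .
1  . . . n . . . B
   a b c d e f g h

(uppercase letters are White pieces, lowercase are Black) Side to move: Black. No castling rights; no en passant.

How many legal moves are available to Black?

Black to move; king on e7.
In check: no.
Legal moves: Kf8, Ke8, Kd8, Kf7, Kd7, Kf6, Ke6, Kd6, Ne3, Nc3, Nf2, Nb2, f4.
Count: 13.

13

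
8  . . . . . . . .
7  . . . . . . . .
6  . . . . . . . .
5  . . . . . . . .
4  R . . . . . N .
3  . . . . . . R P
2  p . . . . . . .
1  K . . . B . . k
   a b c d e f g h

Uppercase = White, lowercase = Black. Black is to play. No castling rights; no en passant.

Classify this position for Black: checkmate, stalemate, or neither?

Black to move; black king on h1.
In check: no.
King squares — g1: attacked by Rg3; g2: attacked by Rg3; h2: attacked by Ng4.
Legal moves for Black: none.
Not in check and no legal moves → stalemate.

stalemate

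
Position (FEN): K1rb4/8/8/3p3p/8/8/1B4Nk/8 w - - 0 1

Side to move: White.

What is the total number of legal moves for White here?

2

White to move; king on a8.
In check: yes, from the black rook on c8.
Legal moves: Kb7, Ka7.
Count: 2.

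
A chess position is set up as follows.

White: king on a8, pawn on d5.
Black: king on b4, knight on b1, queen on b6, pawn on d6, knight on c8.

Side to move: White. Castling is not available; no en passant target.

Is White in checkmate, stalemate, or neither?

White to move; white king on a8.
In check: no.
King squares — a7: attacked by Qb6; b7: attacked by Qb6; b8: attacked by Qb6.
Legal moves for White: none.
Not in check and no legal moves → stalemate.

stalemate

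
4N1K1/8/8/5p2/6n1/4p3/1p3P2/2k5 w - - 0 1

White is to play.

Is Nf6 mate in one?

After Nf6: black king on c1; in check: no.
Black is not in check, so this cannot be checkmate.

no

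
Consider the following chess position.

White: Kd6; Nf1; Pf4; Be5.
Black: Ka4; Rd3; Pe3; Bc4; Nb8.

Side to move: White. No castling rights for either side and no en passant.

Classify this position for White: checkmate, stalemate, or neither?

neither

White to move; white king on d6.
In check: yes, from the black rook on d3.
Legal moves for White: Ke7, Kc7, Kc5, Bd4.
White is in check but has 4 legal moves → neither.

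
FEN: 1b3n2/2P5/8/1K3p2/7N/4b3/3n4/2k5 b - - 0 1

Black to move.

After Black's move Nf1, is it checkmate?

After Nf1: white king on b5; in check: no.
White is not in check, so this cannot be checkmate.

no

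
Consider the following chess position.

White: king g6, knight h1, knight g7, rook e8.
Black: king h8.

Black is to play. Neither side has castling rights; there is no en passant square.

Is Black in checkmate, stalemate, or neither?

checkmate

Black to move; black king on h8.
In check: yes, from the white rook on e8.
King squares — g7: attacked by Kg6; h7: attacked by Kg6; g8: attacked by Re8.
Legal moves for Black: none.
In check with no legal moves → checkmate.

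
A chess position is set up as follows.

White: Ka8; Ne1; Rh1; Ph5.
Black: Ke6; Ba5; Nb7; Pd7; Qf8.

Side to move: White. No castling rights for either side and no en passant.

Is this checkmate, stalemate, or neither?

neither

White to move; white king on a8.
In check: yes, from the black queen on f8.
Legal moves for White: Kxb7, Ka7.
White is in check but has 2 legal moves → neither.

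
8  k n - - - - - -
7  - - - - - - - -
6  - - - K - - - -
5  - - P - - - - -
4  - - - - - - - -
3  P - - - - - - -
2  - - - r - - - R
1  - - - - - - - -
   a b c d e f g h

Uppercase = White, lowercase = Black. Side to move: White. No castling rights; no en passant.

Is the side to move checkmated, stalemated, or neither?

White to move; white king on d6.
In check: yes, from the black rook on d2.
Legal moves for White: Ke7, Kc7, Ke6, Ke5, Rxd2.
White is in check but has 5 legal moves → neither.

neither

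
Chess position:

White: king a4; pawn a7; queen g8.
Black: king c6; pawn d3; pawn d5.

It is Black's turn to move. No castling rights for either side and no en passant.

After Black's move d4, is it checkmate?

no

After d4: white king on a4; in check: no.
White is not in check, so this cannot be checkmate.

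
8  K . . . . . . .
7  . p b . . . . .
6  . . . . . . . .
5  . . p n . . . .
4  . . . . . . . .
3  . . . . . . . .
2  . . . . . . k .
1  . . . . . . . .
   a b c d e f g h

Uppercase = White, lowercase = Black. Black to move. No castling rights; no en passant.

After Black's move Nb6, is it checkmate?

After Nb6: white king on a8; in check: yes, from the black knight on b6.
White has 2 legal replies: Kxb7, Ka7.
In check but a legal move exists → not checkmate.

no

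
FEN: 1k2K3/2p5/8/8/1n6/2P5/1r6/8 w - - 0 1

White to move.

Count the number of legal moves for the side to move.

7

White to move; king on e8.
In check: no.
Legal moves: Kf8, Kd8, Kf7, Ke7, Kd7, cxb4, c4.
Count: 7.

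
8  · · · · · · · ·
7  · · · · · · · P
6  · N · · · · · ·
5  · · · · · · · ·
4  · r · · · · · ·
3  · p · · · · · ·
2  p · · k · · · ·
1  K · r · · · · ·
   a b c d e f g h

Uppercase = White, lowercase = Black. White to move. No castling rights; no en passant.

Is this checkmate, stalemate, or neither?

White to move; white king on a1.
In check: yes, from the black rook on c1.
Legal moves for White: Kb2.
White is in check but has 1 legal move → neither.

neither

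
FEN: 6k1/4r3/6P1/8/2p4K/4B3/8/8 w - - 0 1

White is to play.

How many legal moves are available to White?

17

White to move; king on h4.
In check: no.
Legal moves: Kh5, Kg5, Kg4, Kh3, Kg3, Ba7, Bh6, Bb6, Bg5, Bc5, Bf4, Bd4, Bf2, Bd2, Bg1, Bc1, g7.
Count: 17.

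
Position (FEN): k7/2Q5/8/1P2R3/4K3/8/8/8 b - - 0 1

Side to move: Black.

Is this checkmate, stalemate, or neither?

stalemate

Black to move; black king on a8.
In check: no.
King squares — a7: attacked by Qc7; b7: attacked by Qc7; b8: attacked by Qc7.
Legal moves for Black: none.
Not in check and no legal moves → stalemate.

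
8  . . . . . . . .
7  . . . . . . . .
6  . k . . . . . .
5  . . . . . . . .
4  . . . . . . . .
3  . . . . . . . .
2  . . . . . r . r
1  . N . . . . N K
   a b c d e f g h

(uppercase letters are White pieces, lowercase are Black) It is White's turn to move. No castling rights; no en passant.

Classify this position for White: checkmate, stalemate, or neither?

checkmate

White to move; white king on h1.
In check: yes, from the black rook on h2.
King squares — g1: own knight; g2: attacked by Rf2; h2: attacked by Rf2.
Legal moves for White: none.
In check with no legal moves → checkmate.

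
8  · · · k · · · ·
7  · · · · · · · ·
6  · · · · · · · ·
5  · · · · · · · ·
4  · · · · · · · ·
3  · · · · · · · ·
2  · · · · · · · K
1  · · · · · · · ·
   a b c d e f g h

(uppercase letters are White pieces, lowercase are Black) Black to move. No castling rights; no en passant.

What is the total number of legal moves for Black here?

Black to move; king on d8.
In check: no.
Legal moves: Ke8, Kc8, Ke7, Kd7, Kc7.
Count: 5.

5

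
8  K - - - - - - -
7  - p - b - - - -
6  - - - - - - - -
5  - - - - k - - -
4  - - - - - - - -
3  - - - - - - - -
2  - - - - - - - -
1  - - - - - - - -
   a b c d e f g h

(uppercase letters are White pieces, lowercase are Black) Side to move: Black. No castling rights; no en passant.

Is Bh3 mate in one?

After Bh3: white king on a8; in check: no.
White is not in check, so this cannot be checkmate.

no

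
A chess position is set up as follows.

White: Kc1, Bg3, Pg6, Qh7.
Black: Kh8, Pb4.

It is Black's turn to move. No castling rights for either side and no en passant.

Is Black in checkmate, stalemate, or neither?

Black to move; black king on h8.
In check: yes, from the white queen on h7.
King squares — g7: attacked by Qh7; h7: attacked by Pg6; g8: attacked by Qh7.
Legal moves for Black: none.
In check with no legal moves → checkmate.

checkmate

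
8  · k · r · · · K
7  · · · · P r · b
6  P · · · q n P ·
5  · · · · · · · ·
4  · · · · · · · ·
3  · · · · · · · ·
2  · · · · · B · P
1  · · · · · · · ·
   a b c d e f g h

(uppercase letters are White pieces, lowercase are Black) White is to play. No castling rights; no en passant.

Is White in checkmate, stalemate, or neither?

White to move; white king on h8.
In check: yes, from the black rook on d8.
Legal moves for White: exd8=Q+, exd8=R+, exd8=B, exd8=N, e8=Q, e8=R, e8=B, e8=N.
White is in check but has 8 legal moves → neither.

neither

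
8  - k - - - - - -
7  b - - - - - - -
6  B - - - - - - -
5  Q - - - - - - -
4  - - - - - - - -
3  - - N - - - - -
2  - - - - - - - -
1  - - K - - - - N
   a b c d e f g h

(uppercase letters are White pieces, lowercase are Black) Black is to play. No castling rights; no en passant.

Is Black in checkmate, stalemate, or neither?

neither

Black to move; black king on b8.
In check: no.
Legal moves for Black: Ka8, Bb6, Bc5, Bd4, Be3+, Bf2, Bg1.
Black has 7 legal moves and is not in check → neither.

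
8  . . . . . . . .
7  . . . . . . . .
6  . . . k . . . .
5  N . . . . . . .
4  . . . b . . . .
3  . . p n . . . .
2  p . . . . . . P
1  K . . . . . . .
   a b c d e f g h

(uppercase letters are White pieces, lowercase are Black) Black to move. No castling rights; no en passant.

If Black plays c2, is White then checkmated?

no

After c2: white king on a1; in check: yes, from the black bishop on d4.
White has 1 legal reply: Kxa2.
In check but a legal move exists → not checkmate.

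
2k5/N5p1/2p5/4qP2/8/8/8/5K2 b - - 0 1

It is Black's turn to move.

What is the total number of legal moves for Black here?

Black to move; king on c8.
In check: yes, from the white knight on a7.
Legal moves: Kd8, Kb8, Kd7, Kc7, Kb7.
Count: 5.

5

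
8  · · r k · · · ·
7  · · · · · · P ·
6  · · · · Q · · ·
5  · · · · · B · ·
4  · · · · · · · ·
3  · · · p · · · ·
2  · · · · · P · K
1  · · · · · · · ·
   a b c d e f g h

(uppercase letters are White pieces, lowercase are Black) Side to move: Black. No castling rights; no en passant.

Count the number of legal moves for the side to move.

11

Black to move; king on d8.
In check: no.
Legal moves: Kc7, Rb8, Ra8, Rc7, Rc6, Rc5, Rc4, Rc3, Rc2, Rc1, d2.
Count: 11.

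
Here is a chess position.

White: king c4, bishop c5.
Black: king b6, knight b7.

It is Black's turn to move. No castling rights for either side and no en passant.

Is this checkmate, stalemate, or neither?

Black to move; black king on b6.
In check: yes, from the white bishop on c5.
King squares — a5: available; b5: attacked by Kc4; c5: attacked by Kc4; a6: available; c6: available; a7: attacked by Bc5; b7: own knight; c7: available.
Legal moves for Black: Kc7, Kc6, Ka6, Ka5, Nxc5.
Black is in check but has 5 legal moves → neither.

neither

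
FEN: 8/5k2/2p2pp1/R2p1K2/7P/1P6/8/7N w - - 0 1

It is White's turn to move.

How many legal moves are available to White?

2

White to move; king on f5.
In check: yes, from the black pawn on g6.
Legal moves: Kg4, Kf4.
Count: 2.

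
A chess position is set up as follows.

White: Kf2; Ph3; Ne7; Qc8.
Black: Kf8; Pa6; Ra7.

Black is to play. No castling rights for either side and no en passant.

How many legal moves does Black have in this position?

Black to move; king on f8.
In check: yes, from the white queen on c8.
Legal moves: Kg7, Kf7, Kxe7.
Count: 3.

3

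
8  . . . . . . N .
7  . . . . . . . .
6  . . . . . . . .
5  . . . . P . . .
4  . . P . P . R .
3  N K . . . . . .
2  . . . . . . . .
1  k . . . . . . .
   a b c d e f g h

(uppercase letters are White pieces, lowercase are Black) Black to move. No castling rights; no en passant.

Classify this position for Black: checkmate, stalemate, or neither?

stalemate

Black to move; black king on a1.
In check: no.
King squares — b1: attacked by Na3; a2: attacked by Kb3; b2: attacked by Kb3.
Legal moves for Black: none.
Not in check and no legal moves → stalemate.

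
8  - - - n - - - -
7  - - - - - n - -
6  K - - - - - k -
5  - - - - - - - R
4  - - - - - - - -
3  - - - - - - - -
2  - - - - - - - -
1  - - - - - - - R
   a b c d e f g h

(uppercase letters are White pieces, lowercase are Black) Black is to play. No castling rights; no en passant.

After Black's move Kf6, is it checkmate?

no

After Kf6: white king on a6; in check: no.
White is not in check, so this cannot be checkmate.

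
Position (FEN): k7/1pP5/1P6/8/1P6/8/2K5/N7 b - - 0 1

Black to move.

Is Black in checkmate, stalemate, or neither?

stalemate

Black to move; black king on a8.
In check: no.
King squares — a7: attacked by Pb6; b7: own pawn; b8: attacked by Pc7.
Legal moves for Black: none.
Not in check and no legal moves → stalemate.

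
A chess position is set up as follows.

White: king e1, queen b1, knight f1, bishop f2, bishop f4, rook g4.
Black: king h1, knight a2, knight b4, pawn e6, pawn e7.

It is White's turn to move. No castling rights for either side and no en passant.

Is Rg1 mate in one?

yes

After Rg1: black king on h1; in check: yes, from the white rook on g1.
King squares — g1: attacked by Bf2; g2: attacked by Rg1; h2: attacked by Nf1.
Black has no legal moves → checkmate.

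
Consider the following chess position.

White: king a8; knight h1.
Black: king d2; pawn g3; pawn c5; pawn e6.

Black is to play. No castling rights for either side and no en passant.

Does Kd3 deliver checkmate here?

no

After Kd3: white king on a8; in check: no.
White is not in check, so this cannot be checkmate.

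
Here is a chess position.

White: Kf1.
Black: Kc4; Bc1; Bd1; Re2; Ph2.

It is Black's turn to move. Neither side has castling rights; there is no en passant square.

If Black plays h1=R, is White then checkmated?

yes

After h1=R: white king on f1; in check: yes, from the black rook on h1.
King squares — e1: attacked by Rh1; g1: attacked by Rh1; e2: attacked by Bd1; f2: attacked by Re2; g2: attacked by Re2.
White has no legal moves → checkmate.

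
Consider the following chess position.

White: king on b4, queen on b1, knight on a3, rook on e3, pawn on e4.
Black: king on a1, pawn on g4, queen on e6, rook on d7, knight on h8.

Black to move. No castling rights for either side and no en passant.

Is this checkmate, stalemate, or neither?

Black to move; black king on a1.
In check: yes, from the white queen on b1.
King squares — b1: attacked by Na3; a2: attacked by Qb1; b2: attacked by Qb1.
Legal moves for Black: none.
In check with no legal moves → checkmate.

checkmate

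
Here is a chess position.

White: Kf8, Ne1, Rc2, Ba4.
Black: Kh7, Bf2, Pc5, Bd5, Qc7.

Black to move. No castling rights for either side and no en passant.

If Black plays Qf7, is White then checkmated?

After Qf7: white king on f8; in check: yes, from the black queen on f7.
King squares — e7: attacked by Qf7; f7: attacked by Bd5; g7: attacked by Qf7; e8: attacked by Qf7; g8: attacked by Qf7.
White has no legal moves → checkmate.

yes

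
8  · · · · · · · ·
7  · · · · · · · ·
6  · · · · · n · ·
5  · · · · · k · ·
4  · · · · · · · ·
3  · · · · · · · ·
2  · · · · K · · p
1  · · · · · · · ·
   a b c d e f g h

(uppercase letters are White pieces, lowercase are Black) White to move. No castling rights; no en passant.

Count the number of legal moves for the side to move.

8

White to move; king on e2.
In check: no.
Legal moves: Kf3, Ke3, Kd3, Kf2, Kd2, Kf1, Ke1, Kd1.
Count: 8.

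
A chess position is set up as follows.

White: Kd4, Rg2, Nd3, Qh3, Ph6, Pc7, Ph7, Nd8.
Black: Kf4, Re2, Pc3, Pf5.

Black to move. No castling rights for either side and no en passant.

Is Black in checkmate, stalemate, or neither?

checkmate

Black to move; black king on f4.
In check: yes, from the white knight on d3.
King squares — e3: attacked by Qh3; f3: attacked by Qh3; g3: attacked by Rg2; e4: attacked by Kd4; g4: attacked by Rg2; e5: attacked by Nd3; f5: own pawn; g5: attacked by Rg2.
Legal moves for Black: none.
In check with no legal moves → checkmate.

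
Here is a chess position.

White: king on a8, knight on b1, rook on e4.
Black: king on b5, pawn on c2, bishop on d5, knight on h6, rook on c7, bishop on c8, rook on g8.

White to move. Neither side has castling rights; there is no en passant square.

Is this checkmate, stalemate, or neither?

White to move; white king on a8.
In check: yes, from the black bishop on d5.
King squares — a7: attacked by Rc7; b7: attacked by Bd5; b8: available.
Legal moves for White: Kb8.
White is in check but has 1 legal move → neither.

neither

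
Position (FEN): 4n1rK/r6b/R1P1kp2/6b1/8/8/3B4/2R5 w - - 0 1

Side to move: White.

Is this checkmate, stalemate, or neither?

checkmate

White to move; white king on h8.
In check: yes, from the black rook on g8.
King squares — g7: attacked by Ra7; h7: attacked by Ra7; g8: attacked by Bh7.
Legal moves for White: none.
In check with no legal moves → checkmate.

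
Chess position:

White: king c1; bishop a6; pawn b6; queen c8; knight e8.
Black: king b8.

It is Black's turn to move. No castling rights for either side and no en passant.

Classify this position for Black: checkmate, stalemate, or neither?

checkmate

Black to move; black king on b8.
In check: yes, from the white queen on c8.
King squares — a7: attacked by Pb6; b7: attacked by Ba6; c7: attacked by Pb6; a8: attacked by Qc8; c8: attacked by Ba6.
Legal moves for Black: none.
In check with no legal moves → checkmate.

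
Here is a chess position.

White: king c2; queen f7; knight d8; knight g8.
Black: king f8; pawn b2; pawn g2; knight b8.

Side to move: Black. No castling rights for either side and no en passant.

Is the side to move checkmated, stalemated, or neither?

checkmate

Black to move; black king on f8.
In check: yes, from the white queen on f7.
King squares — e7: attacked by Qf7; f7: attacked by Nd8; g7: attacked by Qf7; e8: attacked by Qf7; g8: attacked by Qf7.
Legal moves for Black: none.
In check with no legal moves → checkmate.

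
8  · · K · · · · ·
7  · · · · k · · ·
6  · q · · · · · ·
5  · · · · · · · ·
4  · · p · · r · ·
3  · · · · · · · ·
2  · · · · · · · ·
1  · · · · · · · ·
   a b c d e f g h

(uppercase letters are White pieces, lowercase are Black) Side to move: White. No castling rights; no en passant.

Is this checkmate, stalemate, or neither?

stalemate

White to move; white king on c8.
In check: no.
King squares — b7: attacked by Qb6; c7: attacked by Qb6; d7: attacked by Ke7; b8: attacked by Qb6; d8: attacked by Qb6.
Legal moves for White: none.
Not in check and no legal moves → stalemate.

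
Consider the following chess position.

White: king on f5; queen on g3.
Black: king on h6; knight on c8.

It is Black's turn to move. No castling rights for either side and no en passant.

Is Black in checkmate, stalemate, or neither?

neither

Black to move; black king on h6.
In check: no.
Legal moves for Black: Ne7+, Na7, Nd6+, Nb6, Kh7, Kh5.
Black has 6 legal moves and is not in check → neither.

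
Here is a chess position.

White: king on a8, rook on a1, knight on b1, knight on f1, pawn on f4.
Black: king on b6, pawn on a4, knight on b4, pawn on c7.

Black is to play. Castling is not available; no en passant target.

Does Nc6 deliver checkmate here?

no

After Nc6: white king on a8; in check: no.
White is not in check, so this cannot be checkmate.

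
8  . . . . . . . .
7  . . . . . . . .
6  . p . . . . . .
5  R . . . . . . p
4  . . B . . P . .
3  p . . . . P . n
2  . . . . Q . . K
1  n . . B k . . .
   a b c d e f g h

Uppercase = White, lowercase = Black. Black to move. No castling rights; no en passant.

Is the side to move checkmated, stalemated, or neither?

checkmate

Black to move; black king on e1.
In check: yes, from the white queen on e2.
King squares — d1: attacked by Qe2; f1: attacked by Qe2; d2: attacked by Qe2; e2: attacked by Bd1; f2: attacked by Qe2.
Legal moves for Black: none.
In check with no legal moves → checkmate.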